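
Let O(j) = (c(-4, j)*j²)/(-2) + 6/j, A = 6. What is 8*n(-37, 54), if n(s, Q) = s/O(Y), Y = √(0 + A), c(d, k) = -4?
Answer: -592/23 + 148*√6/69 ≈ -20.485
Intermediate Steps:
Y = √6 (Y = √(0 + 6) = √6 ≈ 2.4495)
O(j) = 2*j² + 6/j (O(j) = -4*j²/(-2) + 6/j = -4*j²*(-½) + 6/j = 2*j² + 6/j)
n(s, Q) = s*√6/(2*(3 + 6*√6)) (n(s, Q) = s/((2*(3 + (√6)³)/(√6))) = s/((2*(√6/6)*(3 + 6*√6))) = s/((√6*(3 + 6*√6)/3)) = s*(√6/(2*(3 + 6*√6))) = s*√6/(2*(3 + 6*√6)))
8*n(-37, 54) = 8*((2/23)*(-37) - 1/138*(-37)*√6) = 8*(-74/23 + 37*√6/138) = -592/23 + 148*√6/69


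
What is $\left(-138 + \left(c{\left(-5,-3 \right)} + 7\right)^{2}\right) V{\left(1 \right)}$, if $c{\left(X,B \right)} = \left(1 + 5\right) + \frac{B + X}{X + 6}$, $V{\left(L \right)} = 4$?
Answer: $-452$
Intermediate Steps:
$c{\left(X,B \right)} = 6 + \frac{B + X}{6 + X}$
$\left(-138 + \left(c{\left(-5,-3 \right)} + 7\right)^{2}\right) V{\left(1 \right)} = \left(-138 + \left(\frac{36 - 3 + 7 \left(-5\right)}{6 - 5} + 7\right)^{2}\right) 4 = \left(-138 + \left(\frac{36 - 3 - 35}{1} + 7\right)^{2}\right) 4 = \left(-138 + \left(1 \left(-2\right) + 7\right)^{2}\right) 4 = \left(-138 + \left(-2 + 7\right)^{2}\right) 4 = \left(-138 + 5^{2}\right) 4 = \left(-138 + 25\right) 4 = \left(-113\right) 4 = -452$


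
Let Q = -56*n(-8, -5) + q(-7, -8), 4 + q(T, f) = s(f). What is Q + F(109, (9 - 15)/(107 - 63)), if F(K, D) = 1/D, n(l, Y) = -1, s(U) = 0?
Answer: 134/3 ≈ 44.667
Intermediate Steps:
q(T, f) = -4 (q(T, f) = -4 + 0 = -4)
Q = 52 (Q = -56*(-1) - 4 = 56 - 4 = 52)
Q + F(109, (9 - 15)/(107 - 63)) = 52 + 1/((9 - 15)/(107 - 63)) = 52 + 1/(-6/44) = 52 + 1/(-6*1/44) = 52 + 1/(-3/22) = 52 - 22/3 = 134/3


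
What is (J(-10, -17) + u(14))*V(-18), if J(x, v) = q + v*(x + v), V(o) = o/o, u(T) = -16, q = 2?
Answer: 445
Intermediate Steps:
V(o) = 1
J(x, v) = 2 + v*(v + x) (J(x, v) = 2 + v*(x + v) = 2 + v*(v + x))
(J(-10, -17) + u(14))*V(-18) = ((2 + (-17)**2 - 17*(-10)) - 16)*1 = ((2 + 289 + 170) - 16)*1 = (461 - 16)*1 = 445*1 = 445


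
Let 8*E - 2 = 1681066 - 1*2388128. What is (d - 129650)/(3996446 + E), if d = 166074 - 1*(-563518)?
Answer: 1199884/7816127 ≈ 0.15351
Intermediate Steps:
E = -176765/2 (E = ¼ + (1681066 - 1*2388128)/8 = ¼ + (1681066 - 2388128)/8 = ¼ + (⅛)*(-707062) = ¼ - 353531/4 = -176765/2 ≈ -88383.)
d = 729592 (d = 166074 + 563518 = 729592)
(d - 129650)/(3996446 + E) = (729592 - 129650)/(3996446 - 176765/2) = 599942/(7816127/2) = 599942*(2/7816127) = 1199884/7816127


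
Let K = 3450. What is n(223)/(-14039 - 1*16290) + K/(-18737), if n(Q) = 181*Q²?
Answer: -168755416463/568274473 ≈ -296.96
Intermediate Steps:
n(223)/(-14039 - 1*16290) + K/(-18737) = (181*223²)/(-14039 - 1*16290) + 3450/(-18737) = (181*49729)/(-14039 - 16290) + 3450*(-1/18737) = 9000949/(-30329) - 3450/18737 = 9000949*(-1/30329) - 3450/18737 = -9000949/30329 - 3450/18737 = -168755416463/568274473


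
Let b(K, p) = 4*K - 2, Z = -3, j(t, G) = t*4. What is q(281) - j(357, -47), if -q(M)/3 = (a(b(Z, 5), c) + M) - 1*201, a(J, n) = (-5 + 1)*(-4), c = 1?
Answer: -1716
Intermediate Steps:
j(t, G) = 4*t
b(K, p) = -2 + 4*K
a(J, n) = 16 (a(J, n) = -4*(-4) = 16)
q(M) = 555 - 3*M (q(M) = -3*((16 + M) - 1*201) = -3*((16 + M) - 201) = -3*(-185 + M) = 555 - 3*M)
q(281) - j(357, -47) = (555 - 3*281) - 4*357 = (555 - 843) - 1*1428 = -288 - 1428 = -1716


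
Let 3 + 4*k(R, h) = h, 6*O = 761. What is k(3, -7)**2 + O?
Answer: 1597/12 ≈ 133.08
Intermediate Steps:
O = 761/6 (O = (1/6)*761 = 761/6 ≈ 126.83)
k(R, h) = -3/4 + h/4
k(3, -7)**2 + O = (-3/4 + (1/4)*(-7))**2 + 761/6 = (-3/4 - 7/4)**2 + 761/6 = (-5/2)**2 + 761/6 = 25/4 + 761/6 = 1597/12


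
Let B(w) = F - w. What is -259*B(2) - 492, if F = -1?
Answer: 285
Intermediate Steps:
B(w) = -1 - w
-259*B(2) - 492 = -259*(-1 - 1*2) - 492 = -259*(-1 - 2) - 492 = -259*(-3) - 492 = 777 - 492 = 285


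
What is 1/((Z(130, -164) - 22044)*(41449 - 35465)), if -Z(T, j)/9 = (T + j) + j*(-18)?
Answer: -1/289063104 ≈ -3.4595e-9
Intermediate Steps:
Z(T, j) = -9*T + 153*j (Z(T, j) = -9*((T + j) + j*(-18)) = -9*((T + j) - 18*j) = -9*(T - 17*j) = -9*T + 153*j)
1/((Z(130, -164) - 22044)*(41449 - 35465)) = 1/(((-9*130 + 153*(-164)) - 22044)*(41449 - 35465)) = 1/(((-1170 - 25092) - 22044)*5984) = 1/((-26262 - 22044)*5984) = 1/(-48306*5984) = 1/(-289063104) = -1/289063104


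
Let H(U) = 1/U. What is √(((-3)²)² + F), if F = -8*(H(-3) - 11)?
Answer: √1545/3 ≈ 13.102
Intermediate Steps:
H(U) = 1/U
F = 272/3 (F = -8*(1/(-3) - 11) = -8*(-⅓ - 11) = -8*(-34/3) = 272/3 ≈ 90.667)
√(((-3)²)² + F) = √(((-3)²)² + 272/3) = √(9² + 272/3) = √(81 + 272/3) = √(515/3) = √1545/3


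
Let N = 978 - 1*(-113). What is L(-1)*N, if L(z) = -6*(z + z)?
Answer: 13092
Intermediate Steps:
N = 1091 (N = 978 + 113 = 1091)
L(z) = -12*z
L(-1)*N = -12*(-1)*1091 = 12*1091 = 13092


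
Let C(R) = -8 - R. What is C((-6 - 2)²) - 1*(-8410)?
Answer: 8338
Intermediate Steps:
C((-6 - 2)²) - 1*(-8410) = (-8 - (-6 - 2)²) - 1*(-8410) = (-8 - 1*(-8)²) + 8410 = (-8 - 1*64) + 8410 = (-8 - 64) + 8410 = -72 + 8410 = 8338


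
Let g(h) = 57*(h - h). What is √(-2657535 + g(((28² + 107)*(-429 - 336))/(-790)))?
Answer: I*√2657535 ≈ 1630.2*I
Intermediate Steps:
g(h) = 0 (g(h) = 57*0 = 0)
√(-2657535 + g(((28² + 107)*(-429 - 336))/(-790))) = √(-2657535 + 0) = √(-2657535) = I*√2657535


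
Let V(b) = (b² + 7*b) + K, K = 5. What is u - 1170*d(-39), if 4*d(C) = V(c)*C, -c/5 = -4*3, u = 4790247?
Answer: 101410869/2 ≈ 5.0705e+7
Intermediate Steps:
c = 60 (c = -(-20)*3 = -5*(-12) = 60)
V(b) = 5 + b² + 7*b (V(b) = (b² + 7*b) + 5 = 5 + b² + 7*b)
d(C) = 4025*C/4 (d(C) = ((5 + 60² + 7*60)*C)/4 = ((5 + 3600 + 420)*C)/4 = (4025*C)/4 = 4025*C/4)
u - 1170*d(-39) = 4790247 - 1170*(4025/4)*(-39) = 4790247 - 1170*(-156975)/4 = 4790247 - 1*(-91830375/2) = 4790247 + 91830375/2 = 101410869/2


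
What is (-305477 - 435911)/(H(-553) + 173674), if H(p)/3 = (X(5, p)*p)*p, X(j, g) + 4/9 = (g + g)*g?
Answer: -556041/420835974611 ≈ -1.3213e-6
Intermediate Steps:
X(j, g) = -4/9 + 2*g² (X(j, g) = -4/9 + (g + g)*g = -4/9 + (2*g)*g = -4/9 + 2*g²)
H(p) = 3*p²*(-4/9 + 2*p²) (H(p) = 3*(((-4/9 + 2*p²)*p)*p) = 3*((p*(-4/9 + 2*p²))*p) = 3*(p²*(-4/9 + 2*p²)) = 3*p²*(-4/9 + 2*p²))
(-305477 - 435911)/(H(-553) + 173674) = (-305477 - 435911)/((-553)²*(-4/3 + 6*(-553)²) + 173674) = -741388/(305809*(-4/3 + 6*305809) + 173674) = -741388/(305809*(-4/3 + 1834854) + 173674) = -741388/(305809*(5504558/3) + 173674) = -741388/(1683343377422/3 + 173674) = -741388/1683343898444/3 = -741388*3/1683343898444 = -556041/420835974611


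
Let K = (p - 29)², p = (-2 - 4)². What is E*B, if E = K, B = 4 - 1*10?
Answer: -294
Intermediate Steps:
p = 36 (p = (-6)² = 36)
K = 49 (K = (36 - 29)² = 7² = 49)
B = -6 (B = 4 - 10 = -6)
E = 49
E*B = 49*(-6) = -294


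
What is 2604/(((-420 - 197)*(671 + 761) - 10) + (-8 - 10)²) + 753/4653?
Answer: 36275321/228314955 ≈ 0.15888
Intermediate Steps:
2604/(((-420 - 197)*(671 + 761) - 10) + (-8 - 10)²) + 753/4653 = 2604/((-617*1432 - 10) + (-18)²) + 753*(1/4653) = 2604/((-883544 - 10) + 324) + 251/1551 = 2604/(-883554 + 324) + 251/1551 = 2604/(-883230) + 251/1551 = 2604*(-1/883230) + 251/1551 = -434/147205 + 251/1551 = 36275321/228314955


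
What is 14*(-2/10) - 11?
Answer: -69/5 ≈ -13.800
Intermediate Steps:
14*(-2/10) - 11 = 14*(-2*⅒) - 11 = 14*(-⅕) - 11 = -14/5 - 11 = -69/5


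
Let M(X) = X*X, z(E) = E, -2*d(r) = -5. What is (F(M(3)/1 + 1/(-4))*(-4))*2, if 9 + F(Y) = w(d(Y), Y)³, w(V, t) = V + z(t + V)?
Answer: -165799/8 ≈ -20725.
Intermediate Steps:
d(r) = 5/2 (d(r) = -½*(-5) = 5/2)
M(X) = X²
w(V, t) = t + 2*V (w(V, t) = V + (t + V) = V + (V + t) = t + 2*V)
F(Y) = -9 + (5 + Y)³ (F(Y) = -9 + (Y + 2*(5/2))³ = -9 + (Y + 5)³ = -9 + (5 + Y)³)
(F(M(3)/1 + 1/(-4))*(-4))*2 = ((-9 + (5 + (3²/1 + 1/(-4)))³)*(-4))*2 = ((-9 + (5 + (9*1 + 1*(-¼)))³)*(-4))*2 = ((-9 + (5 + (9 - ¼))³)*(-4))*2 = ((-9 + (5 + 35/4)³)*(-4))*2 = ((-9 + (55/4)³)*(-4))*2 = ((-9 + 166375/64)*(-4))*2 = ((165799/64)*(-4))*2 = -165799/16*2 = -165799/8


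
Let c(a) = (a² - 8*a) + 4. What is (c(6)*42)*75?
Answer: -25200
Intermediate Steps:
c(a) = 4 + a² - 8*a
(c(6)*42)*75 = ((4 + 6² - 8*6)*42)*75 = ((4 + 36 - 48)*42)*75 = -8*42*75 = -336*75 = -25200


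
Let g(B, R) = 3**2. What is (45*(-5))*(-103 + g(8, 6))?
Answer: 21150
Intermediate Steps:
g(B, R) = 9
(45*(-5))*(-103 + g(8, 6)) = (45*(-5))*(-103 + 9) = -225*(-94) = 21150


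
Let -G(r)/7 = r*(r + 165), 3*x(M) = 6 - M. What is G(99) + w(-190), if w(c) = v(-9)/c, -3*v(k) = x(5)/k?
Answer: -2815631281/15390 ≈ -1.8295e+5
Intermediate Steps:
x(M) = 2 - M/3 (x(M) = (6 - M)/3 = 2 - M/3)
G(r) = -7*r*(165 + r) (G(r) = -7*r*(r + 165) = -7*r*(165 + r))
v(k) = -1/(9*k) (v(k) = -(2 - ⅓*5)/(3*k) = -(2 - 5/3)/(3*k) = -1/(9*k))
w(c) = 1/(81*c) (w(c) = (-⅑/(-9))/c = (-⅑*(-⅑))/c = 1/(81*c))
G(99) + w(-190) = -7*99*(165 + 99) + (1/81)/(-190) = -7*99*264 + (1/81)*(-1/190) = -182952 - 1/15390 = -2815631281/15390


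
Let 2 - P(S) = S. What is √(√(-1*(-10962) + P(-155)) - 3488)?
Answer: √(-3488 + √11119) ≈ 58.16*I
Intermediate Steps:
P(S) = 2 - S
√(√(-1*(-10962) + P(-155)) - 3488) = √(√(-1*(-10962) + (2 - 1*(-155))) - 3488) = √(√(10962 + (2 + 155)) - 3488) = √(√(10962 + 157) - 3488) = √(√11119 - 3488) = √(-3488 + √11119)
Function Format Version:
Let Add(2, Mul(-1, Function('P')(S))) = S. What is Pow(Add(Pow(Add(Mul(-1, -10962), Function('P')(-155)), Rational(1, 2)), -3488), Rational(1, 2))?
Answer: Pow(Add(-3488, Pow(11119, Rational(1, 2))), Rational(1, 2)) ≈ Mul(58.160, I)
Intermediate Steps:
Function('P')(S) = Add(2, Mul(-1, S))
Pow(Add(Pow(Add(Mul(-1, -10962), Function('P')(-155)), Rational(1, 2)), -3488), Rational(1, 2)) = Pow(Add(Pow(Add(Mul(-1, -10962), Add(2, Mul(-1, -155))), Rational(1, 2)), -3488), Rational(1, 2)) = Pow(Add(Pow(Add(10962, Add(2, 155)), Rational(1, 2)), -3488), Rational(1, 2)) = Pow(Add(Pow(Add(10962, 157), Rational(1, 2)), -3488), Rational(1, 2)) = Pow(Add(Pow(11119, Rational(1, 2)), -3488), Rational(1, 2)) = Pow(Add(-3488, Pow(11119, Rational(1, 2))), Rational(1, 2))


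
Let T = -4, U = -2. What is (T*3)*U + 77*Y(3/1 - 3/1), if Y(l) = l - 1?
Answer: -53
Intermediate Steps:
Y(l) = -1 + l
(T*3)*U + 77*Y(3/1 - 3/1) = -4*3*(-2) + 77*(-1 + (3/1 - 3/1)) = -12*(-2) + 77*(-1 + (3*1 - 3*1)) = 24 + 77*(-1 + (3 - 3)) = 24 + 77*(-1 + 0) = 24 + 77*(-1) = 24 - 77 = -53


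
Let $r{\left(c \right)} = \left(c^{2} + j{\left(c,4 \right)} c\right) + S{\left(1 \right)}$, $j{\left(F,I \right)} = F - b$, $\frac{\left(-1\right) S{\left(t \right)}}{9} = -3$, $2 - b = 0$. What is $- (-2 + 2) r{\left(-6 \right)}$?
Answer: $0$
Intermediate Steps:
$b = 2$ ($b = 2 - 0 = 2 + 0 = 2$)
$S{\left(t \right)} = 27$ ($S{\left(t \right)} = \left(-9\right) \left(-3\right) = 27$)
$j{\left(F,I \right)} = -2 + F$ ($j{\left(F,I \right)} = F - 2 = -2 + F$)
$r{\left(c \right)} = 27 + c^{2} + c \left(-2 + c\right)$ ($r{\left(c \right)} = \left(c^{2} + \left(-2 + c\right) c\right) + 27 = \left(c^{2} + c \left(-2 + c\right)\right) + 27 = 27 + c^{2} + c \left(-2 + c\right)$)
$- (-2 + 2) r{\left(-6 \right)} = - (-2 + 2) \left(27 + \left(-6\right)^{2} - 6 \left(-2 - 6\right)\right) = \left(-1\right) 0 \left(27 + 36 - -48\right) = 0 \left(27 + 36 + 48\right) = 0 \cdot 111 = 0$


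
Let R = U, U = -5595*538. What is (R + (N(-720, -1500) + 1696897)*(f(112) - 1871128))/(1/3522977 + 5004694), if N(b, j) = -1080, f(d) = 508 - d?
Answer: -11176370227007364458/17631421854039 ≈ -6.3389e+5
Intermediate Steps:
U = -3010110
R = -3010110
(R + (N(-720, -1500) + 1696897)*(f(112) - 1871128))/(1/3522977 + 5004694) = (-3010110 + (-1080 + 1696897)*((508 - 1*112) - 1871128))/(1/3522977 + 5004694) = (-3010110 + 1695817*((508 - 112) - 1871128))/(1/3522977 + 5004694) = (-3010110 + 1695817*(396 - 1871128))/(17631421854039/3522977) = (-3010110 + 1695817*(-1870732))*(3522977/17631421854039) = (-3010110 - 3172419128044)*(3522977/17631421854039) = -3172422138154*3522977/17631421854039 = -11176370227007364458/17631421854039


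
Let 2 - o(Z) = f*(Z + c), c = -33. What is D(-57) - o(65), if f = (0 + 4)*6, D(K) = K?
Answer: 709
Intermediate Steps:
f = 24 (f = 4*6 = 24)
o(Z) = 794 - 24*Z (o(Z) = 2 - 24*(Z - 33) = 2 - 24*(-33 + Z) = 2 - (-792 + 24*Z) = 2 + (792 - 24*Z) = 794 - 24*Z)
D(-57) - o(65) = -57 - (794 - 24*65) = -57 - (794 - 1560) = -57 - 1*(-766) = -57 + 766 = 709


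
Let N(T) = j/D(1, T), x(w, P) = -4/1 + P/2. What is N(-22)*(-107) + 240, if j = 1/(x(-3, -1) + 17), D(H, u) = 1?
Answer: 5786/25 ≈ 231.44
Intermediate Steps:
x(w, P) = -4 + P/2 (x(w, P) = -4*1 + P*(½) = -4 + P/2)
j = 2/25 (j = 1/((-4 + (½)*(-1)) + 17) = 1/((-4 - ½) + 17) = 1/(-9/2 + 17) = 1/(25/2) = 2/25 ≈ 0.080000)
N(T) = 2/25 (N(T) = (2/25)/1 = (2/25)*1 = 2/25)
N(-22)*(-107) + 240 = (2/25)*(-107) + 240 = -214/25 + 240 = 5786/25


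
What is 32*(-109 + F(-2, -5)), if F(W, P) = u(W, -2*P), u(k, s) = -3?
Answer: -3584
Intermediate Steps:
F(W, P) = -3
32*(-109 + F(-2, -5)) = 32*(-109 - 3) = 32*(-112) = -3584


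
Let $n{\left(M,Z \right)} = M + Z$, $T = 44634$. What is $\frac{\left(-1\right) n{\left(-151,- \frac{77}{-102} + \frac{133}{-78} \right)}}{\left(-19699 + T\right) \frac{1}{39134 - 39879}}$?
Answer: $- \frac{5003569}{1102127} \approx -4.5399$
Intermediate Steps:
$\frac{\left(-1\right) n{\left(-151,- \frac{77}{-102} + \frac{133}{-78} \right)}}{\left(-19699 + T\right) \frac{1}{39134 - 39879}} = \frac{\left(-1\right) \left(-151 + \left(- \frac{77}{-102} + \frac{133}{-78}\right)\right)}{\left(-19699 + 44634\right) \frac{1}{39134 - 39879}} = \frac{\left(-1\right) \left(-151 + \left(\left(-77\right) \left(- \frac{1}{102}\right) + 133 \left(- \frac{1}{78}\right)\right)\right)}{24935 \frac{1}{-745}} = \frac{\left(-1\right) \left(-151 + \left(\frac{77}{102} - \frac{133}{78}\right)\right)}{24935 \left(- \frac{1}{745}\right)} = \frac{\left(-1\right) \left(-151 - \frac{210}{221}\right)}{- \frac{4987}{149}} = \left(-1\right) \left(- \frac{33581}{221}\right) \left(- \frac{149}{4987}\right) = \frac{33581}{221} \left(- \frac{149}{4987}\right) = - \frac{5003569}{1102127}$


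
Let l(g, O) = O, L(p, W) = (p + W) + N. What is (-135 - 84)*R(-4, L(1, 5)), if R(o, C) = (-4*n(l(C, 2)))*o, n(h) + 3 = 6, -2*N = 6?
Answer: -10512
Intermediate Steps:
N = -3 (N = -½*6 = -3)
L(p, W) = -3 + W + p (L(p, W) = (p + W) - 3 = (W + p) - 3 = -3 + W + p)
n(h) = 3 (n(h) = -3 + 6 = 3)
R(o, C) = -12*o (R(o, C) = (-4*3)*o = -12*o)
(-135 - 84)*R(-4, L(1, 5)) = (-135 - 84)*(-12*(-4)) = -219*48 = -10512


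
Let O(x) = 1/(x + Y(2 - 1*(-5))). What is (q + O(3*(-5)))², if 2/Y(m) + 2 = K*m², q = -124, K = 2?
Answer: 7957353616/516961 ≈ 15393.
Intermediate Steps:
Y(m) = 2/(-2 + 2*m²)
O(x) = 1/(1/48 + x) (O(x) = 1/(x + 1/(-1 + (2 - 1*(-5))²)) = 1/(x + 1/(-1 + (2 + 5)²)) = 1/(x + 1/(-1 + 7²)) = 1/(x + 1/(-1 + 49)) = 1/(x + 1/48) = 1/(1/48 + x))
(q + O(3*(-5)))² = (-124 + 48/(1 + 48*(3*(-5))))² = (-124 + 48/(1 + 48*(-15)))² = (-124 + 48/(1 - 720))² = (-124 + 48/(-719))² = (-124 + 48*(-1/719))² = (-124 - 48/719)² = (-89204/719)² = 7957353616/516961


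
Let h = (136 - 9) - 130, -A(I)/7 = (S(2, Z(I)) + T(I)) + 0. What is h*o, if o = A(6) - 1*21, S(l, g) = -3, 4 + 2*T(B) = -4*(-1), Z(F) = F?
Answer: 0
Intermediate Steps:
T(B) = 0 (T(B) = -2 + (-4*(-1))/2 = -2 + (½)*4 = -2 + 2 = 0)
A(I) = 21 (A(I) = -7*((-3 + 0) + 0) = -7*(-3 + 0) = -7*(-3) = 21)
h = -3 (h = 127 - 130 = -3)
o = 0 (o = 21 - 1*21 = 21 - 21 = 0)
h*o = -3*0 = 0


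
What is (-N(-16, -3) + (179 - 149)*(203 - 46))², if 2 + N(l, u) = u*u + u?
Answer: 22146436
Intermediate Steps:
N(l, u) = -2 + u + u² (N(l, u) = -2 + (u*u + u) = -2 + (u² + u) = -2 + (u + u²) = -2 + u + u²)
(-N(-16, -3) + (179 - 149)*(203 - 46))² = (-(-2 - 3 + (-3)²) + (179 - 149)*(203 - 46))² = (-(-2 - 3 + 9) + 30*157)² = (-1*4 + 4710)² = (-4 + 4710)² = 4706² = 22146436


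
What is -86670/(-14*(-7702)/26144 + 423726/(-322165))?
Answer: -182498457034800/5915128769 ≈ -30853.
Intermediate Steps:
-86670/(-14*(-7702)/26144 + 423726/(-322165)) = -86670/(107828*(1/26144) + 423726*(-1/322165)) = -86670/(26957/6536 - 423726/322165) = -86670/5915128769/2105670440 = -86670*2105670440/5915128769 = -182498457034800/5915128769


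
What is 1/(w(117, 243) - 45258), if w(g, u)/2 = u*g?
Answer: 1/11604 ≈ 8.6177e-5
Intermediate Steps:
w(g, u) = 2*g*u (w(g, u) = 2*(u*g) = 2*(g*u) = 2*g*u)
1/(w(117, 243) - 45258) = 1/(2*117*243 - 45258) = 1/(56862 - 45258) = 1/11604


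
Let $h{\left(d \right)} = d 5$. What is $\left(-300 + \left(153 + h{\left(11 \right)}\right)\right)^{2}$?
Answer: $8464$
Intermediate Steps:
$h{\left(d \right)} = 5 d$
$\left(-300 + \left(153 + h{\left(11 \right)}\right)\right)^{2} = \left(-300 + \left(153 + 5 \cdot 11\right)\right)^{2} = \left(-300 + \left(153 + 55\right)\right)^{2} = \left(-300 + 208\right)^{2} = \left(-92\right)^{2} = 8464$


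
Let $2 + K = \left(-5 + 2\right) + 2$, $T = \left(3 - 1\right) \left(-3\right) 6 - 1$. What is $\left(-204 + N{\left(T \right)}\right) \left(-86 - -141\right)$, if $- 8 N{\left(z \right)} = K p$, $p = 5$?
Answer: $- \frac{88935}{8} \approx -11117.0$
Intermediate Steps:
$T = -37$ ($T = 2 \left(-3\right) 6 - 1 = \left(-6\right) 6 - 1 = -36 - 1 = -37$)
$K = -3$ ($K = -2 + \left(\left(-5 + 2\right) + 2\right) = -2 + \left(-3 + 2\right) = -2 - 1 = -3$)
$N{\left(z \right)} = \frac{15}{8}$ ($N{\left(z \right)} = - \frac{\left(-3\right) 5}{8} = \left(- \frac{1}{8}\right) \left(-15\right) = \frac{15}{8}$)
$\left(-204 + N{\left(T \right)}\right) \left(-86 - -141\right) = \left(-204 + \frac{15}{8}\right) \left(-86 - -141\right) = - \frac{1617 \left(-86 + 141\right)}{8} = \left(- \frac{1617}{8}\right) 55 = - \frac{88935}{8}$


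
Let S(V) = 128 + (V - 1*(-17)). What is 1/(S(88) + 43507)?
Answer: 1/43740 ≈ 2.2862e-5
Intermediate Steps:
S(V) = 145 + V (S(V) = 128 + (V + 17) = 128 + (17 + V) = 145 + V)
1/(S(88) + 43507) = 1/((145 + 88) + 43507) = 1/(233 + 43507) = 1/43740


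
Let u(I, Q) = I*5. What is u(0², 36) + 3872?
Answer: 3872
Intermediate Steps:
u(I, Q) = 5*I
u(0², 36) + 3872 = 5*0² + 3872 = 5*0 + 3872 = 0 + 3872 = 3872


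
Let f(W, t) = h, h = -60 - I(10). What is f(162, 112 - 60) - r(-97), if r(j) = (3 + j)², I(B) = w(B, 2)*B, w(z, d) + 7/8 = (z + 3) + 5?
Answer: -36269/4 ≈ -9067.3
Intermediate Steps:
w(z, d) = 57/8 + z (w(z, d) = -7/8 + ((z + 3) + 5) = -7/8 + ((3 + z) + 5) = -7/8 + (8 + z) = 57/8 + z)
I(B) = B*(57/8 + B) (I(B) = (57/8 + B)*B = B*(57/8 + B))
h = -925/4 (h = -60 - 10*(57 + 8*10)/8 = -60 - 10*(57 + 80)/8 = -60 - 10*137/8 = -60 - 1*685/4 = -60 - 685/4 = -925/4 ≈ -231.25)
f(W, t) = -925/4
f(162, 112 - 60) - r(-97) = -925/4 - (3 - 97)² = -925/4 - 1*(-94)² = -925/4 - 1*8836 = -925/4 - 8836 = -36269/4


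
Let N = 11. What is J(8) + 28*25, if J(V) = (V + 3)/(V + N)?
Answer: 13311/19 ≈ 700.58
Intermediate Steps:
J(V) = (3 + V)/(11 + V) (J(V) = (V + 3)/(V + 11) = (3 + V)/(11 + V))
J(8) + 28*25 = (3 + 8)/(11 + 8) + 28*25 = 11/19 + 700 = 13311/19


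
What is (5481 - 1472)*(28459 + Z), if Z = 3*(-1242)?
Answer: 99154597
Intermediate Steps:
Z = -3726
(5481 - 1472)*(28459 + Z) = (5481 - 1472)*(28459 - 3726) = 4009*24733 = 99154597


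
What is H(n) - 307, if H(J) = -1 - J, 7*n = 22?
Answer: -2178/7 ≈ -311.14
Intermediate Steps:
n = 22/7 (n = (⅐)*22 = 22/7 ≈ 3.1429)
H(n) - 307 = (-1 - 1*22/7) - 307 = (-1 - 22/7) - 307 = -29/7 - 307 = -2178/7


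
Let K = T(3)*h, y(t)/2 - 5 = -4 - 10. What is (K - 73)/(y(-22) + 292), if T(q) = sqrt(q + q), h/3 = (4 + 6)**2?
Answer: -73/274 + 150*sqrt(6)/137 ≈ 2.4155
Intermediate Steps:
h = 300 (h = 3*(4 + 6)**2 = 3*10**2 = 3*100 = 300)
T(q) = sqrt(2)*sqrt(q) (T(q) = sqrt(2*q) = sqrt(2)*sqrt(q))
y(t) = -18 (y(t) = 10 + 2*(-4 - 10) = 10 + 2*(-14) = 10 - 28 = -18)
K = 300*sqrt(6) (K = (sqrt(2)*sqrt(3))*300 = sqrt(6)*300 = 300*sqrt(6) ≈ 734.85)
(K - 73)/(y(-22) + 292) = (300*sqrt(6) - 73)/(-18 + 292) = (-73 + 300*sqrt(6))/274 = (-73 + 300*sqrt(6))*(1/274) = -73/274 + 150*sqrt(6)/137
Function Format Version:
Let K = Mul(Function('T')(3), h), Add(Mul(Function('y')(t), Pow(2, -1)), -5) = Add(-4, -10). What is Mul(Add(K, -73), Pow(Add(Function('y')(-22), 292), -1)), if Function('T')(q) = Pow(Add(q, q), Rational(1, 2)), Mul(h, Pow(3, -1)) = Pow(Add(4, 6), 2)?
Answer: Add(Rational(-73, 274), Mul(Rational(150, 137), Pow(6, Rational(1, 2)))) ≈ 2.4155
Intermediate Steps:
h = 300 (h = Mul(3, Pow(Add(4, 6), 2)) = Mul(3, Pow(10, 2)) = Mul(3, 100) = 300)
Function('T')(q) = Mul(Pow(2, Rational(1, 2)), Pow(q, Rational(1, 2))) (Function('T')(q) = Pow(Mul(2, q), Rational(1, 2)) = Mul(Pow(2, Rational(1, 2)), Pow(q, Rational(1, 2))))
Function('y')(t) = -18 (Function('y')(t) = Add(10, Mul(2, Add(-4, -10))) = Add(10, Mul(2, -14)) = Add(10, -28) = -18)
K = Mul(300, Pow(6, Rational(1, 2))) (K = Mul(Mul(Pow(2, Rational(1, 2)), Pow(3, Rational(1, 2))), 300) = Mul(Pow(6, Rational(1, 2)), 300) = Mul(300, Pow(6, Rational(1, 2))) ≈ 734.85)
Mul(Add(K, -73), Pow(Add(Function('y')(-22), 292), -1)) = Mul(Add(Mul(300, Pow(6, Rational(1, 2))), -73), Pow(Add(-18, 292), -1)) = Mul(Add(-73, Mul(300, Pow(6, Rational(1, 2)))), Pow(274, -1)) = Mul(Add(-73, Mul(300, Pow(6, Rational(1, 2)))), Rational(1, 274)) = Add(Rational(-73, 274), Mul(Rational(150, 137), Pow(6, Rational(1, 2))))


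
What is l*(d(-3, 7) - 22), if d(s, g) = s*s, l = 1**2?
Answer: -13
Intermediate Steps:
l = 1
d(s, g) = s**2
l*(d(-3, 7) - 22) = 1*((-3)**2 - 22) = 1*(9 - 22) = 1*(-13) = -13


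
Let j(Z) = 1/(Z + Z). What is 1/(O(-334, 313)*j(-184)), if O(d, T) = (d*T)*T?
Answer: 184/16360823 ≈ 1.1246e-5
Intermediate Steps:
O(d, T) = d*T**2 (O(d, T) = (T*d)*T = d*T**2)
j(Z) = 1/(2*Z)
1/(O(-334, 313)*j(-184)) = 1/(((-334*313**2))*(((1/2)/(-184)))) = 1/(((-334*97969))*(((1/2)*(-1/184)))) = 1/((-32721646)*(-1/368)) = -1/32721646*(-368) = 184/16360823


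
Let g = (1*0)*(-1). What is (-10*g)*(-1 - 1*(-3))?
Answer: 0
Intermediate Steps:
g = 0 (g = 0*(-1) = 0)
(-10*g)*(-1 - 1*(-3)) = (-10*0)*(-1 - 1*(-3)) = 0*(-1 + 3) = 0*2 = 0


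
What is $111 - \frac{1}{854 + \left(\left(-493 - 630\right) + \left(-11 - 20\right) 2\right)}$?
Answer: $\frac{36742}{331} \approx 111.0$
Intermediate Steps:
$111 - \frac{1}{854 + \left(\left(-493 - 630\right) + \left(-11 - 20\right) 2\right)} = 111 - \frac{1}{854 - 1185} = 111 - \frac{1}{-331} = 111 - - \frac{1}{331} = 111 + \frac{1}{331} = \frac{36742}{331}$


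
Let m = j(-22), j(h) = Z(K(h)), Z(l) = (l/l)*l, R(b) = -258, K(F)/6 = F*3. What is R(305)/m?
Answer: 43/66 ≈ 0.65152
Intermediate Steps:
K(F) = 18*F (K(F) = 6*(F*3) = 6*(3*F) = 18*F)
Z(l) = l (Z(l) = 1*l = l)
j(h) = 18*h
m = -396 (m = 18*(-22) = -396)
R(305)/m = -258/(-396) = -258*(-1/396) = 43/66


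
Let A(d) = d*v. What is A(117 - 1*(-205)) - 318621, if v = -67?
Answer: -340195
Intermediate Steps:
A(d) = -67*d (A(d) = d*(-67) = -67*d)
A(117 - 1*(-205)) - 318621 = -67*(117 - 1*(-205)) - 318621 = -67*(117 + 205) - 318621 = -67*322 - 318621 = -21574 - 318621 = -340195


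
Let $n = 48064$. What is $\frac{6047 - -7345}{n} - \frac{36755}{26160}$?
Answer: $- \frac{4425805}{3929232} \approx -1.1264$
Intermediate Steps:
$\frac{6047 - -7345}{n} - \frac{36755}{26160} = \frac{6047 - -7345}{48064} - \frac{36755}{26160} = \left(6047 + 7345\right) \frac{1}{48064} - \frac{7351}{5232} = 13392 \cdot \frac{1}{48064} - \frac{7351}{5232} = \frac{837}{3004} - \frac{7351}{5232} = - \frac{4425805}{3929232}$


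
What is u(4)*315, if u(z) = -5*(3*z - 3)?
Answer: -14175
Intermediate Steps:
u(z) = 15 - 15*z (u(z) = -5*(-3 + 3*z) = 15 - 15*z)
u(4)*315 = (15 - 15*4)*315 = (15 - 60)*315 = -45*315 = -14175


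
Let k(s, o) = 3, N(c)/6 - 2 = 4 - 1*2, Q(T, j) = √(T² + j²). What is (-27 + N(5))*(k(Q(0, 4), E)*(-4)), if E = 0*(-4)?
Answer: 36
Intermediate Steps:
N(c) = 24 (N(c) = 12 + 6*(4 - 1*2) = 12 + 6*(4 - 2) = 12 + 6*2 = 12 + 12 = 24)
E = 0
(-27 + N(5))*(k(Q(0, 4), E)*(-4)) = (-27 + 24)*(3*(-4)) = -3*(-12) = 36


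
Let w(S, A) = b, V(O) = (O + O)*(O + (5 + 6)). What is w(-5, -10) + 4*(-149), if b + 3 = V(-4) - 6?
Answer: -661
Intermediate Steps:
V(O) = 2*O*(11 + O) (V(O) = (2*O)*(O + 11) = (2*O)*(11 + O) = 2*O*(11 + O))
b = -65 (b = -3 + (2*(-4)*(11 - 4) - 6) = -3 + (2*(-4)*7 - 6) = -3 + (-56 - 6) = -3 - 62 = -65)
w(S, A) = -65
w(-5, -10) + 4*(-149) = -65 + 4*(-149) = -65 - 596 = -661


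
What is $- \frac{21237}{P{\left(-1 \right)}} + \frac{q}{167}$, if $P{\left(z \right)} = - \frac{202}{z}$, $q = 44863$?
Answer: $\frac{5515747}{33734} \approx 163.51$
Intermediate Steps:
$- \frac{21237}{P{\left(-1 \right)}} + \frac{q}{167} = - \frac{21237}{\left(-202\right) \frac{1}{-1}} + \frac{44863}{167} = - \frac{21237}{\left(-202\right) \left(-1\right)} + 44863 \cdot \frac{1}{167} = - \frac{21237}{202} + \frac{44863}{167} = \frac{5515747}{33734}$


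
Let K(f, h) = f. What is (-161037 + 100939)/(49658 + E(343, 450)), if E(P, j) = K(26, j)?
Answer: -30049/24842 ≈ -1.2096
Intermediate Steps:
E(P, j) = 26
(-161037 + 100939)/(49658 + E(343, 450)) = (-161037 + 100939)/(49658 + 26) = -60098/49684 = -60098*1/49684 = -30049/24842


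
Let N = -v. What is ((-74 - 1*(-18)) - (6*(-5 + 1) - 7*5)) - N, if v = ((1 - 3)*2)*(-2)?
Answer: 11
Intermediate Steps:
v = 8 (v = -2*2*(-2) = -4*(-2) = 8)
N = -8 (N = -1*8 = -8)
((-74 - 1*(-18)) - (6*(-5 + 1) - 7*5)) - N = ((-74 - 1*(-18)) - (6*(-5 + 1) - 7*5)) - 1*(-8) = ((-74 + 18) - (6*(-4) - 35)) + 8 = (-56 - (-24 - 35)) + 8 = (-56 - 1*(-59)) + 8 = (-56 + 59) + 8 = 3 + 8 = 11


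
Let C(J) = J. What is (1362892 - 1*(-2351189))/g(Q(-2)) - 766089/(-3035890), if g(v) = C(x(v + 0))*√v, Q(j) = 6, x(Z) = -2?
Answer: 766089/3035890 - 1238027*√6/4 ≈ -7.5813e+5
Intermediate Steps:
g(v) = -2*√v
(1362892 - 1*(-2351189))/g(Q(-2)) - 766089/(-3035890) = (1362892 - 1*(-2351189))/((-2*√6)) - 766089/(-3035890) = (1362892 + 2351189)*(-√6/12) - 766089*(-1/3035890) = 3714081*(-√6/12) + 766089/3035890 = -1238027*√6/4 + 766089/3035890 = 766089/3035890 - 1238027*√6/4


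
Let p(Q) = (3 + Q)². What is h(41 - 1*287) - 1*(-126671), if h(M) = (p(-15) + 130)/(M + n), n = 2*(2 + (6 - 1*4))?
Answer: 15073712/119 ≈ 1.2667e+5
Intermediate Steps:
n = 8 (n = 2*(2 + (6 - 4)) = 2*(2 + 2) = 2*4 = 8)
h(M) = 274/(8 + M) (h(M) = ((3 - 15)² + 130)/(M + 8) = ((-12)² + 130)/(8 + M) = (144 + 130)/(8 + M) = 274/(8 + M))
h(41 - 1*287) - 1*(-126671) = 274/(8 + (41 - 1*287)) - 1*(-126671) = 274/(8 + (41 - 287)) + 126671 = 274/(8 - 246) + 126671 = 274/(-238) + 126671 = 274*(-1/238) + 126671 = -137/119 + 126671 = 15073712/119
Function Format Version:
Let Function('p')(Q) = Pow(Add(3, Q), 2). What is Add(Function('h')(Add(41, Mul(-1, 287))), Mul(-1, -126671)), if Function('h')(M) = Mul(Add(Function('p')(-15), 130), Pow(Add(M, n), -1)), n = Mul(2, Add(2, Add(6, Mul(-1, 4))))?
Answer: Rational(15073712, 119) ≈ 1.2667e+5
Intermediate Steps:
n = 8 (n = Mul(2, Add(2, Add(6, -4))) = Mul(2, Add(2, 2)) = Mul(2, 4) = 8)
Function('h')(M) = Mul(274, Pow(Add(8, M), -1)) (Function('h')(M) = Mul(Add(Pow(Add(3, -15), 2), 130), Pow(Add(M, 8), -1)) = Mul(Add(Pow(-12, 2), 130), Pow(Add(8, M), -1)) = Mul(Add(144, 130), Pow(Add(8, M), -1)) = Mul(274, Pow(Add(8, M), -1)))
Add(Function('h')(Add(41, Mul(-1, 287))), Mul(-1, -126671)) = Add(Mul(274, Pow(Add(8, Add(41, Mul(-1, 287))), -1)), Mul(-1, -126671)) = Add(Mul(274, Pow(Add(8, Add(41, -287)), -1)), 126671) = Add(Mul(274, Pow(Add(8, -246), -1)), 126671) = Add(Mul(274, Pow(-238, -1)), 126671) = Add(Mul(274, Rational(-1, 238)), 126671) = Add(Rational(-137, 119), 126671) = Rational(15073712, 119)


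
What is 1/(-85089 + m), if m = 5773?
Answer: -1/79316 ≈ -1.2608e-5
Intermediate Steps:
1/(-85089 + m) = 1/(-85089 + 5773) = 1/(-79316) = -1/79316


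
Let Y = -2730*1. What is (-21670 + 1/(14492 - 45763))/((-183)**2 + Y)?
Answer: -225880857/320621563 ≈ -0.70451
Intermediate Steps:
Y = -2730
(-21670 + 1/(14492 - 45763))/((-183)**2 + Y) = (-21670 + 1/(14492 - 45763))/((-183)**2 - 2730) = (-21670 + 1/(-31271))/(33489 - 2730) = (-21670 - 1/31271)/30759 = -677642571/31271*1/30759 = -225880857/320621563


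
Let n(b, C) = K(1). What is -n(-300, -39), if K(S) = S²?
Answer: -1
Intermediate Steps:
n(b, C) = 1 (n(b, C) = 1² = 1)
-n(-300, -39) = -1*1 = -1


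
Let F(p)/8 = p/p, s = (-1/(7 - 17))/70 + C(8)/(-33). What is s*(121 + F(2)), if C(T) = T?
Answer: -239381/7700 ≈ -31.088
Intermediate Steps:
s = -5567/23100 (s = (-1/(7 - 17))/70 + 8/(-33) = (-1/(-10))*(1/70) + 8*(-1/33) = -⅒*(-1)*(1/70) - 8/33 = (⅒)*(1/70) - 8/33 = 1/700 - 8/33 = -5567/23100 ≈ -0.24100)
F(p) = 8 (F(p) = 8*(p/p) = 8*1 = 8)
s*(121 + F(2)) = -5567*(121 + 8)/23100 = -5567/23100*129 = -239381/7700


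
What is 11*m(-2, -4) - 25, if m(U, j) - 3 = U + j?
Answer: -58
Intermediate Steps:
m(U, j) = 3 + U + j (m(U, j) = 3 + (U + j) = 3 + U + j)
11*m(-2, -4) - 25 = 11*(3 - 2 - 4) - 25 = 11*(-3) - 25 = -33 - 25 = -58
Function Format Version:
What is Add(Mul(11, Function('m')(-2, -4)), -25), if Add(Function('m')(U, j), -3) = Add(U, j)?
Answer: -58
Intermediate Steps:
Function('m')(U, j) = Add(3, U, j) (Function('m')(U, j) = Add(3, Add(U, j)) = Add(3, U, j))
Add(Mul(11, Function('m')(-2, -4)), -25) = Add(Mul(11, Add(3, -2, -4)), -25) = Add(Mul(11, -3), -25) = Add(-33, -25) = -58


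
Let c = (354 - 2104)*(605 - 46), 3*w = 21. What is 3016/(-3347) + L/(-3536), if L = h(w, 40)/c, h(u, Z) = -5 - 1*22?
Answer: -10432621562369/11577580924000 ≈ -0.90111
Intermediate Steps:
w = 7 (w = (⅓)*21 = 7)
h(u, Z) = -27 (h(u, Z) = -5 - 22 = -27)
c = -978250 (c = -1750*559 = -978250)
L = 27/978250 (L = -27/(-978250) = -27*(-1/978250) = 27/978250 ≈ 2.7600e-5)
3016/(-3347) + L/(-3536) = 3016/(-3347) + (27/978250)/(-3536) = 3016*(-1/3347) + (27/978250)*(-1/3536) = -3016/3347 - 27/3459092000 = -10432621562369/11577580924000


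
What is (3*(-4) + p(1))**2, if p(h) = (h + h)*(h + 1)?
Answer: 64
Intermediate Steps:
p(h) = 2*h*(1 + h) (p(h) = (2*h)*(1 + h) = 2*h*(1 + h))
(3*(-4) + p(1))**2 = (3*(-4) + 2*1*(1 + 1))**2 = (-12 + 2*1*2)**2 = (-12 + 4)**2 = (-8)**2 = 64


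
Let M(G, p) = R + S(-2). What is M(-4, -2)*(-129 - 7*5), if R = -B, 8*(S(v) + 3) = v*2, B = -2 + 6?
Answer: 1230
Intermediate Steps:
B = 4
S(v) = -3 + v/4 (S(v) = -3 + (v*2)/8 = -3 + (2*v)/8 = -3 + v/4)
R = -4 (R = -1*4 = -4)
M(G, p) = -15/2 (M(G, p) = -4 + (-3 + (1/4)*(-2)) = -4 + (-3 - 1/2) = -4 - 7/2 = -15/2)
M(-4, -2)*(-129 - 7*5) = -15*(-129 - 7*5)/2 = -15*(-129 - 35)/2 = -15/2*(-164) = 1230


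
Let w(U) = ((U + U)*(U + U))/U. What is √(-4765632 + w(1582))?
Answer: 2*I*√1189826 ≈ 2181.6*I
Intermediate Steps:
w(U) = 4*U (w(U) = ((2*U)*(2*U))/U = (4*U²)/U = 4*U)
√(-4765632 + w(1582)) = √(-4765632 + 4*1582) = √(-4765632 + 6328) = √(-4759304) = 2*I*√1189826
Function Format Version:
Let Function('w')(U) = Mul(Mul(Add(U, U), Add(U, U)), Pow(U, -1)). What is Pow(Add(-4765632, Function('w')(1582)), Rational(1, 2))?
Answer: Mul(2, I, Pow(1189826, Rational(1, 2))) ≈ Mul(2181.6, I)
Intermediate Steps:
Function('w')(U) = Mul(4, U) (Function('w')(U) = Mul(Mul(Mul(2, U), Mul(2, U)), Pow(U, -1)) = Mul(Mul(4, Pow(U, 2)), Pow(U, -1)) = Mul(4, U))
Pow(Add(-4765632, Function('w')(1582)), Rational(1, 2)) = Pow(Add(-4765632, Mul(4, 1582)), Rational(1, 2)) = Pow(Add(-4765632, 6328), Rational(1, 2)) = Pow(-4759304, Rational(1, 2)) = Mul(2, I, Pow(1189826, Rational(1, 2)))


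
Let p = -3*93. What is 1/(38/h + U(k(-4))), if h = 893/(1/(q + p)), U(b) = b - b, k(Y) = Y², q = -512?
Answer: -37177/2 ≈ -18589.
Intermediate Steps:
p = -279
U(b) = 0
h = -706363 (h = 893/(1/(-512 - 279)) = 893/(1/(-791)) = 893/(-1/791) = 893*(-791) = -706363)
1/(38/h + U(k(-4))) = 1/(38/(-706363) + 0) = 1/(38*(-1/706363) + 0) = 1/(-2/37177 + 0) = 1/(-2/37177) = -37177/2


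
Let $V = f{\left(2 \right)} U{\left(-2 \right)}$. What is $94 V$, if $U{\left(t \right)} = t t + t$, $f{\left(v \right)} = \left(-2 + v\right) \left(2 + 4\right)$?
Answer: $0$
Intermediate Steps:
$f{\left(v \right)} = -12 + 6 v$ ($f{\left(v \right)} = \left(-2 + v\right) 6 = -12 + 6 v$)
$U{\left(t \right)} = t + t^{2}$ ($U{\left(t \right)} = t^{2} + t = t + t^{2}$)
$V = 0$ ($V = \left(-12 + 6 \cdot 2\right) \left(- 2 \left(1 - 2\right)\right) = \left(-12 + 12\right) \left(\left(-2\right) \left(-1\right)\right) = 0 \cdot 2 = 0$)
$94 V = 94 \cdot 0 = 0$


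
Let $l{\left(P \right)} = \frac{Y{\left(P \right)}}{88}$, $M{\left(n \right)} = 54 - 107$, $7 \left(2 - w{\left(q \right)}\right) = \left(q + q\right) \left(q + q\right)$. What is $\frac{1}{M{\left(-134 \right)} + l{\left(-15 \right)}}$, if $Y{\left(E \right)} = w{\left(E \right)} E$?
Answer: $- \frac{308}{9679} \approx -0.031821$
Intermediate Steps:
$w{\left(q \right)} = 2 - \frac{4 q^{2}}{7}$ ($w{\left(q \right)} = 2 - \frac{\left(q + q\right) \left(q + q\right)}{7} = 2 - \frac{2 q 2 q}{7} = 2 - \frac{4 q^{2}}{7}$)
$Y{\left(E \right)} = E \left(2 - \frac{4 E^{2}}{7}\right)$ ($Y{\left(E \right)} = \left(2 - \frac{4 E^{2}}{7}\right) E = E \left(2 - \frac{4 E^{2}}{7}\right)$)
$M{\left(n \right)} = -53$
$l{\left(P \right)} = - \frac{P^{3}}{154} + \frac{P}{44}$ ($l{\left(P \right)} = \frac{2 P - \frac{4 P^{3}}{7}}{88} = \left(2 P - \frac{4 P^{3}}{7}\right) \frac{1}{88} = - \frac{P^{3}}{154} + \frac{P}{44}$)
$\frac{1}{M{\left(-134 \right)} + l{\left(-15 \right)}} = \frac{1}{-53 - \left(\frac{15}{44} + \frac{\left(-15\right)^{3}}{154}\right)} = \frac{1}{-53 - - \frac{6645}{308}} = \frac{1}{-53 + \left(\frac{3375}{154} - \frac{15}{44}\right)} = \frac{1}{-53 + \frac{6645}{308}} = \frac{1}{- \frac{9679}{308}} = - \frac{308}{9679}$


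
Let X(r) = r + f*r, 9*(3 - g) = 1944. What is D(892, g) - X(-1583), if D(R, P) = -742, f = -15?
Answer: -22904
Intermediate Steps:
g = -213 (g = 3 - 1/9*1944 = 3 - 216 = -213)
X(r) = -14*r (X(r) = r - 15*r = -14*r)
D(892, g) - X(-1583) = -742 - (-14)*(-1583) = -742 - 1*22162 = -742 - 22162 = -22904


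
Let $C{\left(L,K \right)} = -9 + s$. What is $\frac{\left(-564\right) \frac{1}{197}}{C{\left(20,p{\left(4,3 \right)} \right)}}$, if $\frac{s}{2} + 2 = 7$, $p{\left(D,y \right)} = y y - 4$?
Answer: $- \frac{564}{197} \approx -2.8629$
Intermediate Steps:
$p{\left(D,y \right)} = -4 + y^{2}$ ($p{\left(D,y \right)} = y^{2} - 4 = -4 + y^{2}$)
$s = 10$ ($s = -4 + 2 \cdot 7 = -4 + 14 = 10$)
$C{\left(L,K \right)} = 1$ ($C{\left(L,K \right)} = -9 + 10 = 1$)
$\frac{\left(-564\right) \frac{1}{197}}{C{\left(20,p{\left(4,3 \right)} \right)}} = \frac{\left(-564\right) \frac{1}{197}}{1} = \left(-564\right) \frac{1}{197} \cdot 1 = \left(- \frac{564}{197}\right) 1 = - \frac{564}{197}$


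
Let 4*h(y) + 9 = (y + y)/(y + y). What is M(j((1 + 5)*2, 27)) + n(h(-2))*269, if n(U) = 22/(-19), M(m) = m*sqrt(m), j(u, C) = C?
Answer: -5918/19 + 81*sqrt(3) ≈ -171.18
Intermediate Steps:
M(m) = m**(3/2)
h(y) = -2 (h(y) = -9/4 + ((y + y)/(y + y))/4 = -9/4 + ((2*y)/((2*y)))/4 = -9/4 + ((2*y)*(1/(2*y)))/4 = -9/4 + (1/4)*1 = -9/4 + 1/4 = -2)
n(U) = -22/19 (n(U) = 22*(-1/19) = -22/19)
M(j((1 + 5)*2, 27)) + n(h(-2))*269 = 27**(3/2) - 22/19*269 = 81*sqrt(3) - 5918/19 = -5918/19 + 81*sqrt(3)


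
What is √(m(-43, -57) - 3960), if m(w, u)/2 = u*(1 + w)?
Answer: 6*√23 ≈ 28.775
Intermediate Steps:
m(w, u) = 2*u*(1 + w) (m(w, u) = 2*(u*(1 + w)) = 2*u*(1 + w))
√(m(-43, -57) - 3960) = √(2*(-57)*(1 - 43) - 3960) = √(2*(-57)*(-42) - 3960) = √(4788 - 3960) = √828 = 6*√23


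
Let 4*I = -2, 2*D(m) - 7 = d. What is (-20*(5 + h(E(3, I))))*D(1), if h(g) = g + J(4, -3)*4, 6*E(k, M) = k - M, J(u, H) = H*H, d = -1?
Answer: -2495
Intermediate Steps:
D(m) = 3 (D(m) = 7/2 + (1/2)*(-1) = 7/2 - 1/2 = 3)
J(u, H) = H**2
I = -1/2 (I = (1/4)*(-2) = -1/2 ≈ -0.50000)
E(k, M) = -M/6 + k/6 (E(k, M) = (k - M)/6 = -M/6 + k/6)
h(g) = 36 + g (h(g) = g + (-3)**2*4 = g + 9*4 = g + 36 = 36 + g)
(-20*(5 + h(E(3, I))))*D(1) = -20*(5 + (36 + (-1/6*(-1/2) + (1/6)*3)))*3 = -20*(5 + (36 + (1/12 + 1/2)))*3 = -20*(5 + (36 + 7/12))*3 = -20*(5 + 439/12)*3 = -20*499/12*3 = -5*499/3*3 = -2495/3*3 = -2495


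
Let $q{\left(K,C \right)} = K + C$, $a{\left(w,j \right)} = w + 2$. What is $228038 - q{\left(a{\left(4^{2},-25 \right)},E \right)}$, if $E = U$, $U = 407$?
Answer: $227613$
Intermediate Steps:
$a{\left(w,j \right)} = 2 + w$
$E = 407$
$q{\left(K,C \right)} = C + K$
$228038 - q{\left(a{\left(4^{2},-25 \right)},E \right)} = 228038 - \left(407 + \left(2 + 4^{2}\right)\right) = 228038 - \left(407 + \left(2 + 16\right)\right) = 228038 - \left(407 + 18\right) = 228038 - 425 = 227613$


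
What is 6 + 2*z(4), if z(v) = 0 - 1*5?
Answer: -4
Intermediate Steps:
z(v) = -5 (z(v) = 0 - 5 = -5)
6 + 2*z(4) = 6 + 2*(-5) = 6 - 10 = -4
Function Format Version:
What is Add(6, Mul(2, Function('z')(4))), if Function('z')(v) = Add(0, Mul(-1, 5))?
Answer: -4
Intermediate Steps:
Function('z')(v) = -5 (Function('z')(v) = Add(0, -5) = -5)
Add(6, Mul(2, Function('z')(4))) = Add(6, Mul(2, -5)) = Add(6, -10) = -4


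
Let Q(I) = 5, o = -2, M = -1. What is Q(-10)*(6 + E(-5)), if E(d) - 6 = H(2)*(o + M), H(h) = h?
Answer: 30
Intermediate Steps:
E(d) = 0 (E(d) = 6 + 2*(-2 - 1) = 6 + 2*(-3) = 6 - 6 = 0)
Q(-10)*(6 + E(-5)) = 5*(6 + 0) = 5*6 = 30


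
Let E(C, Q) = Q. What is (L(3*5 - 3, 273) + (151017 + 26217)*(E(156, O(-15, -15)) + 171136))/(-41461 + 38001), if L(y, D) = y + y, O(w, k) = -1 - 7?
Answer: -7582424994/865 ≈ -8.7658e+6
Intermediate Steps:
O(w, k) = -8
L(y, D) = 2*y
(L(3*5 - 3, 273) + (151017 + 26217)*(E(156, O(-15, -15)) + 171136))/(-41461 + 38001) = (2*(3*5 - 3) + (151017 + 26217)*(-8 + 171136))/(-41461 + 38001) = (2*(15 - 3) + 177234*171128)/(-3460) = (2*12 + 30329699952)*(-1/3460) = (24 + 30329699952)*(-1/3460) = 30329699976*(-1/3460) = -7582424994/865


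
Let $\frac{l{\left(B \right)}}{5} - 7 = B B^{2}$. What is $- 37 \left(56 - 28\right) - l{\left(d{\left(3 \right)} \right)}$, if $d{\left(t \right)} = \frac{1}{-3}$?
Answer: $- \frac{28912}{27} \approx -1070.8$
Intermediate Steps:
$d{\left(t \right)} = - \frac{1}{3}$
$l{\left(B \right)} = 35 + 5 B^{3}$ ($l{\left(B \right)} = 35 + 5 B B^{2} = 35 + 5 B^{3}$)
$- 37 \left(56 - 28\right) - l{\left(d{\left(3 \right)} \right)} = - 37 \left(56 - 28\right) - \left(35 + 5 \left(- \frac{1}{3}\right)^{3}\right) = \left(-37\right) 28 - \left(35 + 5 \left(- \frac{1}{27}\right)\right) = -1036 - \left(35 - \frac{5}{27}\right) = -1036 - \frac{940}{27} = - \frac{28912}{27}$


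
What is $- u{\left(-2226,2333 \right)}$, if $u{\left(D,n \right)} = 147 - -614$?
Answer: $-761$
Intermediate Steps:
$u{\left(D,n \right)} = 761$ ($u{\left(D,n \right)} = 147 + 614 = 761$)
$- u{\left(-2226,2333 \right)} = \left(-1\right) 761 = -761$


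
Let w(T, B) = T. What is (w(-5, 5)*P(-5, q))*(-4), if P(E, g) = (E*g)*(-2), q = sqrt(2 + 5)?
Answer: 200*sqrt(7) ≈ 529.15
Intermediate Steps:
q = sqrt(7) ≈ 2.6458
P(E, g) = -2*E*g
(w(-5, 5)*P(-5, q))*(-4) = -(-10)*(-5)*sqrt(7)*(-4) = -50*sqrt(7)*(-4) = 200*sqrt(7)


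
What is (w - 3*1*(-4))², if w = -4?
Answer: 64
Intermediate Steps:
(w - 3*1*(-4))² = (-4 - 3*1*(-4))² = (-4 - 3*(-4))² = (-4 + 12)² = 8² = 64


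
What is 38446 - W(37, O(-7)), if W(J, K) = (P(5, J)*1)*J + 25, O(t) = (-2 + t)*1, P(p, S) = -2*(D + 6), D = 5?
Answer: 39235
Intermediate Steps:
P(p, S) = -22 (P(p, S) = -2*(5 + 6) = -2*11 = -22)
O(t) = -2 + t
W(J, K) = 25 - 22*J (W(J, K) = (-22*1)*J + 25 = -22*J + 25 = 25 - 22*J)
38446 - W(37, O(-7)) = 38446 - (25 - 22*37) = 38446 - (25 - 814) = 38446 - 1*(-789) = 38446 + 789 = 39235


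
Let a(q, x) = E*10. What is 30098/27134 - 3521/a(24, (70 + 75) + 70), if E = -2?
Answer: 48070387/271340 ≈ 177.16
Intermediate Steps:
a(q, x) = -20 (a(q, x) = -2*10 = -20)
30098/27134 - 3521/a(24, (70 + 75) + 70) = 30098/27134 - 3521/(-20) = 30098*(1/27134) - 3521*(-1/20) = 15049/13567 + 3521/20 = 48070387/271340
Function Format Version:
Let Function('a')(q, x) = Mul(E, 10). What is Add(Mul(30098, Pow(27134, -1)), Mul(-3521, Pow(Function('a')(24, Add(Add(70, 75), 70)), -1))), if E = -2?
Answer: Rational(48070387, 271340) ≈ 177.16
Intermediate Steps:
Function('a')(q, x) = -20 (Function('a')(q, x) = Mul(-2, 10) = -20)
Add(Mul(30098, Pow(27134, -1)), Mul(-3521, Pow(Function('a')(24, Add(Add(70, 75), 70)), -1))) = Add(Mul(30098, Pow(27134, -1)), Mul(-3521, Pow(-20, -1))) = Add(Mul(30098, Rational(1, 27134)), Mul(-3521, Rational(-1, 20))) = Add(Rational(15049, 13567), Rational(3521, 20)) = Rational(48070387, 271340)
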